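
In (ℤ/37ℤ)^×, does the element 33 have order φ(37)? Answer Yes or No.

No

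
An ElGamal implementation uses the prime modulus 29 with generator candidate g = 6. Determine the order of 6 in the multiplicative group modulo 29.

14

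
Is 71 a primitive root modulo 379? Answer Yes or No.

φ(379) = 379 − 1 = 378 = 2 · 3^3 · 7.
It suffices to check that the order of 71 is not a proper divisor of 378: compute 71^(378/q) for q ∈ {2, 3, 7}.
71^189 ≡ 378 (mod 379)  [q = 2: ≢ 1 ✓]
71^126 ≡ 51 (mod 379)  [q = 3: ≢ 1 ✓]
71^54 ≡ 138 (mod 379)  [q = 7: ≢ 1 ✓]
Every test exponent gives a nontrivial residue, hence 71 generates the full group.

Yes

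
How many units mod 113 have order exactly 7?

φ(113) = 113 − 1 = 112 = 2^4 · 7.
Since (Z/113Z)^× is cyclic of order 112, the number of elements of order d is φ(d) when d | 112 and 0 otherwise.
7 | 112, and φ(7) = 7 − 1 = 6.

6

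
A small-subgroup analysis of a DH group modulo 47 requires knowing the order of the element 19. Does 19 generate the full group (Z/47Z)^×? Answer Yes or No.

φ(47) = 47 − 1 = 46 = 2 · 23.
19 is a primitive root mod 47 iff 19^(φ(47)/q) ≢ 1 for every prime q | φ(47), i.e. q ∈ {2, 23}.
19^23 ≡ 46 (mod 47)  [q = 2: ≢ 1 ✓]
19^2 ≡ 32 (mod 47)  [q = 23: ≢ 1 ✓]
None equal 1, so ord_47(19) = 46: 19 is a primitive root.

Yes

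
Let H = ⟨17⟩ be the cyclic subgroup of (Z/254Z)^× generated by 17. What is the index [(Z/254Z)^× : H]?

2

By Lagrange's theorem, ord_254(17) divides φ(254) = φ(2)·φ(127) = 1·126 = 126 = 2 · 3^2 · 7.
Divisors of 126: 1, 2, 3, 6, 7, 9, 14, 18, 21, 42, 63, 126.
Compute 17^d (mod 254) for the divisors d until we hit 1:
17^1 ≡ 17
17^2 ≡ 35
17^3 ≡ 87
17^6 ≡ 203
17^7 ≡ 149
17^9 ≡ 135
17^14 ≡ 103
17^18 ≡ 191
17^21 ≡ 107
17^42 ≡ 19
17^63 ≡ 1
Thus |⟨17⟩| = ord(17) = 63.
[(Z/254Z)^× : ⟨17⟩] = 126/63 = 2.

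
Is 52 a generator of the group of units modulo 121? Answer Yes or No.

φ(121) = φ(11^2) = 11·(11−1) = 110 = 2 · 5 · 11.
It suffices to check that the order of 52 is not a proper divisor of 110: compute 52^(110/q) for q ∈ {2, 5, 11}.
52^55 ≡ 120 (mod 121)  [q = 2: ≢ 1 ✓]
52^22 ≡ 9 (mod 121)  [q = 5: ≢ 1 ✓]
52^10 ≡ 100 (mod 121)  [q = 11: ≢ 1 ✓]
Every test exponent gives a nontrivial residue, hence 52 generates the full group.

Yes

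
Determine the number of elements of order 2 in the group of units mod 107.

1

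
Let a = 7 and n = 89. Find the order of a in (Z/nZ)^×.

The order of 7 must divide φ(89) = 89 − 1 = 88 = 2^3 · 11.
Divisors of 88: 1, 2, 4, 8, 11, 22, 44, 88.
Compute 7^d (mod 89) for the divisors d until we hit 1:
7^1 ≡ 7 (mod 89)
7^2 ≡ 49 (mod 89)
7^4 ≡ 87 (mod 89)
7^8 ≡ 4 (mod 89)
7^11 ≡ 37 (mod 89)
7^22 ≡ 34 (mod 89)
7^44 ≡ 88 (mod 89)
7^88 ≡ 1 (mod 89) ✓
Hence ord(7) = 88.

88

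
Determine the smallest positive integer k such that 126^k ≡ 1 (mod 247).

ord(126) | φ(247) = φ(13·19) = (13−1)·(19−1) = 12·18 = 216 = 2^3 · 3^3.
Divisors of 216: 1, 2, 3, 4, 6, 8, 9, 12, 18, 24, 27, 36, 54, 72, 108, 216.
Evaluate successive powers at the divisors of 216:
126^1 ≡ 126 (mod 247)
126^2 ≡ 68 (mod 247)
126^3 ≡ 170 (mod 247)
126^4 ≡ 178 (mod 247)
126^6 ≡ 1 (mod 247) ✓
Therefore the multiplicative order of 126 modulo 247 is 6.

6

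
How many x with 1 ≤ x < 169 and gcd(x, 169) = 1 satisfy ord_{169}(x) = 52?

24

φ(169) = φ(13^2) = 13·(13−1) = 156 = 2^2 · 3 · 13.
(Z/169Z)^× is cyclic (|G| = 156); a cyclic group of order m has exactly φ(d) elements of each order d | m, and none otherwise.
52 = 2^2 · 13 divides 156, and φ(52) = 24.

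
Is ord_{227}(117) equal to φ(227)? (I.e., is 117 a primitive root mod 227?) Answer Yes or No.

Yes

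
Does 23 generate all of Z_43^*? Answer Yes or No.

No

φ(43) = 43 − 1 = 42 = 2 · 3 · 7.
An element g generates (Z/43Z)^× iff g^(42/q) ≢ 1 (mod 43) for each prime q ∈ {2, 3, 7}.
23^21 ≡ 1 (mod 43)  [q = 2: ≡ 1 ✗]
23^14 ≡ 36 (mod 43)  [q = 3: ≢ 1 ✓]
23^6 ≡ 4 (mod 43)  [q = 7: ≢ 1 ✓]
Since 23^21 ≡ 1, the order of 23 divides 21 < 42, so 23 is not a primitive root.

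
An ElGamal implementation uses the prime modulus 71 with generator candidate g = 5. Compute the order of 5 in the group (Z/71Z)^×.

By Lagrange's theorem, ord_71(5) divides φ(71) = 71 − 1 = 70 = 2 · 5 · 7.
Divisors of 70: 1, 2, 5, 7, 10, 14, 35, 70.
Test each divisor d:
5^1 ≡ 5
5^2 ≡ 25
5^5 ≡ 1
The smallest such exponent is 5, so the order of 5 is 5.

5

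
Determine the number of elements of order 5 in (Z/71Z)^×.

φ(71) = 71 − 1 = 70 = 2 · 5 · 7.
(Z/71Z)^× is cyclic (|G| = 70); a cyclic group of order m has exactly φ(d) elements of each order d | m, and none otherwise.
5 | 70, and φ(5) = 5 − 1 = 4.

4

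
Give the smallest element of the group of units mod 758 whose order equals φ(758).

3

φ(758) = φ(2)·φ(379) = 1·378 = 378 = 2 · 3^3 · 7.
g is a primitive root iff g^(378/q) ≢ 1 (mod 758) for each prime q ∈ {2, 3, 7}.
g = 2: gcd(2, 758) = 2 > 1, not a unit — skip.
g = 3: 3^189 ≡ 757; 3^126 ≡ 51; 3^54 ≡ 195 — none is 1, so 3 is a primitive root.
So 3 is the smallest generator of (Z/758Z)^×.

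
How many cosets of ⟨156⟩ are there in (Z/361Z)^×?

2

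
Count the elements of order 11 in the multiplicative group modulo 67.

10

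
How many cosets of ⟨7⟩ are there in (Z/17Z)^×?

Since 7 ∈ (Z/17Z)^×, its order divides φ(17) = 17 − 1 = 16 = 2^4.
Divisors of 16: 1, 2, 4, 8, 16.
Compute 7^d (mod 17) for the divisors d until we hit 1:
7^1 ≡ 7 (mod 17)
7^2 ≡ 15 (mod 17)
7^4 ≡ 4 (mod 17)
7^8 ≡ 16 (mod 17)
7^16 ≡ 1 (mod 17) ✓
Thus |⟨7⟩| = ord(7) = 16.
Index = |(Z/17Z)^×| / |⟨7⟩| = 16 / 16 = 1.

1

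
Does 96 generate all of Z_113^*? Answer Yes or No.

Yes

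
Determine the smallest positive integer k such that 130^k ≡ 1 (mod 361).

171

ord(130) | φ(361) = φ(19^2) = 19·(19−1) = 342 = 2 · 3^2 · 19.
Divisors of 342: 1, 2, 3, 6, 9, 18, 19, 38, 57, 114, 171, 342.
Test each divisor d:
130^1 ≡ 130 (mod 361)
130^2 ≡ 294 (mod 361)
130^3 ≡ 315 (mod 361)
130^6 ≡ 311 (mod 361)
130^9 ≡ 134 (mod 361)
130^18 ≡ 267 (mod 361)
130^19 ≡ 54 (mod 361)
130^38 ≡ 28 (mod 361)
130^57 ≡ 68 (mod 361)
130^114 ≡ 292 (mod 361)
130^171 ≡ 1 (mod 361) ✓
The smallest such exponent is 171, so the order of 130 is 171.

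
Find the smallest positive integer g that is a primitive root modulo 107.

2

φ(107) = 107 − 1 = 106 = 2 · 53.
g is a primitive root iff g^(106/q) ≢ 1 (mod 107) for each prime q ∈ {2, 53}.
g = 2: 2^53 ≡ 106; 2^2 ≡ 4 — none is 1, so 2 is a primitive root.
Hence the least primitive root of 107 is 2.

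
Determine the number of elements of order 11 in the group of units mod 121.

φ(121) = φ(11^2) = 11·(11−1) = 110 = 2 · 5 · 11.
(Z/121Z)^× is cyclic (|G| = 110); a cyclic group of order m has exactly φ(d) elements of each order d | m, and none otherwise.
11 | 110, and φ(11) = 11 − 1 = 10.

10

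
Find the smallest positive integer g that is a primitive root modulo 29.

2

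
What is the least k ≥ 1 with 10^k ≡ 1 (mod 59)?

The order of 10 must divide φ(59) = 59 − 1 = 58 = 2 · 29.
Divisors of 58: 1, 2, 29, 58.
Evaluate successive powers at the divisors of 58:
10^1 ≡ 10 (mod 59)
10^2 ≡ 41 (mod 59)
10^29 ≡ 58 (mod 59)
10^58 ≡ 1 (mod 59) ✓
Hence ord(10) = 58.

58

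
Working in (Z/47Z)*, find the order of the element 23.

46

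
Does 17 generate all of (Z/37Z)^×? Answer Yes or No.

Yes

φ(37) = 37 − 1 = 36 = 2^2 · 3^2.
It suffices to check that the order of 17 is not a proper divisor of 36: compute 17^(36/q) for q ∈ {2, 3}.
17^18 ≡ 36 (mod 37)  [q = 2: ≢ 1 ✓]
17^12 ≡ 26 (mod 37)  [q = 3: ≢ 1 ✓]
None equal 1, so ord_37(17) = 36: 17 is a primitive root.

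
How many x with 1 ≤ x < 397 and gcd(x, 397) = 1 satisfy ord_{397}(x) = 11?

φ(397) = 397 − 1 = 396 = 2^2 · 3^2 · 11.
In a cyclic group of order 396, there are φ(d) elements of order d for each divisor d of 396, and zero for non-divisors.
11 | 396, and φ(11) = 11 − 1 = 10.

10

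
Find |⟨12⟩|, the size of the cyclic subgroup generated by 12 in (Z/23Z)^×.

ord(12) | φ(23) = 23 − 1 = 22 = 2 · 11.
Divisors of 22: 1, 2, 11, 22.
Test each divisor d:
12^1 ≡ 12
12^2 ≡ 6
12^11 ≡ 1
So ord_23(12) = 11.

11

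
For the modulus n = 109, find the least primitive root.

φ(109) = 109 − 1 = 108 = 2^2 · 3^3.
Test candidates g = 2, 3, … against the prime factors q ∈ {2, 3} of φ(109): g is a generator iff g^(108/q) ≢ 1 for every such q.
g = 2: 2^54 ≡ 108; 2^36 ≡ 1 — hits 1, so not a primitive root.
g = 3: 3^54 ≡ 1 — hits 1, so not a primitive root.
g = 4: 4^54 ≡ 1 — hits 1, so not a primitive root.
g = 5: 5^54 ≡ 1 — hits 1, so not a primitive root.
g = 6: 6^54 ≡ 108; 6^36 ≡ 63 — none is 1, so 6 is a primitive root.
So 6 is the smallest generator of (Z/109Z)^×.

6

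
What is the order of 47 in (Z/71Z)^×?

By Lagrange's theorem, ord_71(47) divides φ(71) = 71 − 1 = 70 = 2 · 5 · 7.
Divisors of 70: 1, 2, 5, 7, 10, 14, 35, 70.
Evaluate successive powers at the divisors of 70:
47^1 ≡ 47 (mod 71)
47^2 ≡ 8 (mod 71)
47^5 ≡ 26 (mod 71)
47^7 ≡ 66 (mod 71)
47^10 ≡ 37 (mod 71)
47^14 ≡ 25 (mod 71)
47^35 ≡ 70 (mod 71)
47^70 ≡ 1 (mod 71) ✓
Therefore the multiplicative order of 47 modulo 71 is 70.

70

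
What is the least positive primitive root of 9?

2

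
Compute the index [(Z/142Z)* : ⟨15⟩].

2

The order of 15 must divide φ(142) = φ(2)·φ(71) = 1·70 = 70 = 2 · 5 · 7.
Divisors of 70: 1, 2, 5, 7, 10, 14, 35, 70.
Test each divisor d:
15^1 ≡ 15 (mod 142)
15^2 ≡ 83 (mod 142)
15^5 ≡ 101 (mod 142)
15^7 ≡ 5 (mod 142)
15^10 ≡ 119 (mod 142)
15^14 ≡ 25 (mod 142)
15^35 ≡ 1 (mod 142) ✓
So ord_142(15) = 35, hence |⟨15⟩| = 35.
The index is φ(142) / ord(15) = 70 / 35 = 2.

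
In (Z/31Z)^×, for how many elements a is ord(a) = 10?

φ(31) = 31 − 1 = 30 = 2 · 3 · 5.
In a cyclic group of order 30, there are φ(d) elements of order d for each divisor d of 30, and zero for non-divisors.
10 = 2 · 5 divides 30, and φ(10) = 4.

4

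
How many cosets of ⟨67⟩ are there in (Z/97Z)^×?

3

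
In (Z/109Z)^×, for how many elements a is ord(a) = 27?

18

φ(109) = 109 − 1 = 108 = 2^2 · 3^3.
(Z/109Z)^× is cyclic (|G| = 108); a cyclic group of order m has exactly φ(d) elements of each order d | m, and none otherwise.
27 = 3^3 divides 108, and φ(27) = 18.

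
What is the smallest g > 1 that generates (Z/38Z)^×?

3

φ(38) = φ(2)·φ(19) = 1·18 = 18 = 2 · 3^2.
Test candidates g = 2, 3, … against the prime factors q ∈ {2, 3} of φ(38): g is a generator iff g^(18/q) ≢ 1 for every such q.
g = 2: gcd(2, 38) = 2 > 1, not a unit — skip.
g = 3: 3^9 ≡ 37; 3^6 ≡ 7 — none is 1, so 3 is a primitive root.
Hence the least primitive root of 38 is 3.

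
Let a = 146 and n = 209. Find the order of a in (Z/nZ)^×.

90

The order of 146 must divide φ(209) = φ(11·19) = (11−1)·(19−1) = 10·18 = 180 = 2^2 · 3^2 · 5.
Divisors of 180: 1, 2, 3, 4, 5, 6, 9, 10, 12, 15, 18, 20, 30, 36, 45, 60, 90, 180.
Evaluate successive powers at the divisors of 180:
146^1 ≡ 146 (mod 209)
146^2 ≡ 207 (mod 209)
146^3 ≡ 126 (mod 209)
146^4 ≡ 4 (mod 209)
146^5 ≡ 166 (mod 209)
146^6 ≡ 201 (mod 209)
146^9 ≡ 37 (mod 209)
146^10 ≡ 177 (mod 209)
146^12 ≡ 64 (mod 209)
146^15 ≡ 122 (mod 209)
146^18 ≡ 115 (mod 209)
146^20 ≡ 188 (mod 209)
146^30 ≡ 45 (mod 209)
146^36 ≡ 58 (mod 209)
146^45 ≡ 56 (mod 209)
146^60 ≡ 144 (mod 209)
146^90 ≡ 1 (mod 209) ✓
Hence ord(146) = 90.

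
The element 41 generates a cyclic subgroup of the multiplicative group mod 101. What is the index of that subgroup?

5

The order of 41 must divide φ(101) = 101 − 1 = 100 = 2^2 · 5^2.
Divisors of 100: 1, 2, 4, 5, 10, 20, 25, 50, 100.
Compute 41^d (mod 101) for the divisors d until we hit 1:
41^1 ≡ 41 (mod 101)
41^2 ≡ 65 (mod 101)
41^4 ≡ 84 (mod 101)
41^5 ≡ 10 (mod 101)
41^10 ≡ 100 (mod 101)
41^20 ≡ 1 (mod 101) ✓
So ord_101(41) = 20, hence |⟨41⟩| = 20.
The index is φ(101) / ord(41) = 100 / 20 = 5.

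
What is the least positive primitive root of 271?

φ(271) = 271 − 1 = 270 = 2 · 3^3 · 5.
g is a primitive root iff g^(270/q) ≢ 1 (mod 271) for each prime q ∈ {2, 3, 5}.
g = 2: 2^135 ≡ 1 — hits 1, so not a primitive root.
g = 3: 3^135 ≡ 270; 3^90 ≡ 1 — hits 1, so not a primitive root.
g = 4: 4^135 ≡ 1 — hits 1, so not a primitive root.
g = 5: 5^135 ≡ 1 — hits 1, so not a primitive root.
g = 6: 6^135 ≡ 270; 6^90 ≡ 242; 6^54 ≡ 10 — none is 1, so 6 is a primitive root.
The smallest primitive root modulo 271 is 6.

6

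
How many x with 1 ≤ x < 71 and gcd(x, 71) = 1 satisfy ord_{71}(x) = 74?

0

φ(71) = 71 − 1 = 70 = 2 · 5 · 7.
(Z/71Z)^× is cyclic (|G| = 70); a cyclic group of order m has exactly φ(d) elements of each order d | m, and none otherwise.
Since 74 ∤ 70, the count is 0.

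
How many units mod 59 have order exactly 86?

0

φ(59) = 59 − 1 = 58 = 2 · 29.
(Z/59Z)^× is cyclic (|G| = 58); a cyclic group of order m has exactly φ(d) elements of each order d | m, and none otherwise.
Since 86 ∤ 58, the count is 0.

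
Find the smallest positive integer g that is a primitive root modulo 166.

φ(166) = φ(2)·φ(83) = 1·82 = 82 = 2 · 41.
g is a primitive root iff g^(82/q) ≢ 1 (mod 166) for each prime q ∈ {2, 41}.
g = 2: gcd(2, 166) = 2 > 1, not a unit — skip.
g = 3: 3^41 ≡ 1 — hits 1, so not a primitive root.
g = 4: gcd(4, 166) = 2 > 1, not a unit — skip.
g = 5: 5^41 ≡ 165; 5^2 ≡ 25 — none is 1, so 5 is a primitive root.
The smallest primitive root modulo 166 is 5.

5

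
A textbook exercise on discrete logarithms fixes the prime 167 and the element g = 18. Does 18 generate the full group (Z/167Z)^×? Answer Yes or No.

No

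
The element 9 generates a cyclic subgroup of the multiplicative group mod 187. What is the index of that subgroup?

4

Since 9 ∈ (Z/187Z)^×, its order divides φ(187) = φ(11·17) = (11−1)·(17−1) = 10·16 = 160 = 2^5 · 5.
Divisors of 160: 1, 2, 4, 5, 8, 10, 16, 20, 32, 40, 80, 160.
Compute 9^d (mod 187) for the divisors d until we hit 1:
9^1 ≡ 9 (mod 187)
9^2 ≡ 81 (mod 187)
9^4 ≡ 16 (mod 187)
9^5 ≡ 144 (mod 187)
9^8 ≡ 69 (mod 187)
9^10 ≡ 166 (mod 187)
9^16 ≡ 86 (mod 187)
9^20 ≡ 67 (mod 187)
9^32 ≡ 103 (mod 187)
9^40 ≡ 1 (mod 187) ✓
Thus |⟨9⟩| = ord(9) = 40.
Index = |(Z/187Z)^×| / |⟨9⟩| = 160 / 40 = 4.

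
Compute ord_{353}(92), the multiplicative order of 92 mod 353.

176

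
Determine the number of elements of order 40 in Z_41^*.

φ(41) = 41 − 1 = 40 = 2^3 · 5.
In a cyclic group of order 40, there are φ(d) elements of order d for each divisor d of 40, and zero for non-divisors.
40 = 2^3 · 5 divides 40, and φ(40) = 16.

16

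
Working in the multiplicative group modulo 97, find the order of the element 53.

By Lagrange's theorem, ord_97(53) divides φ(97) = 97 − 1 = 96 = 2^5 · 3.
Divisors of 96: 1, 2, 3, 4, 6, 8, 12, 16, 24, 32, 48, 96.
Compute 53^d (mod 97) for the divisors d until we hit 1:
53^1 ≡ 53 (mod 97)
53^2 ≡ 93 (mod 97)
53^3 ≡ 79 (mod 97)
53^4 ≡ 16 (mod 97)
53^6 ≡ 33 (mod 97)
53^8 ≡ 62 (mod 97)
53^12 ≡ 22 (mod 97)
53^16 ≡ 61 (mod 97)
53^24 ≡ 96 (mod 97)
53^32 ≡ 35 (mod 97)
53^48 ≡ 1 (mod 97) ✓
Hence ord(53) = 48.

48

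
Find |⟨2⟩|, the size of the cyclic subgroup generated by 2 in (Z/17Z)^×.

The order of 2 must divide φ(17) = 17 − 1 = 16 = 2^4.
Divisors of 16: 1, 2, 4, 8, 16.
Compute 2^d (mod 17) for the divisors d until we hit 1:
2^1 ≡ 2 (mod 17)
2^2 ≡ 4 (mod 17)
2^4 ≡ 16 (mod 17)
2^8 ≡ 1 (mod 17) ✓
So ord_17(2) = 8.

8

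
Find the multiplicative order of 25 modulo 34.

8

ord(25) | φ(34) = φ(2)·φ(17) = 1·16 = 16 = 2^4.
Divisors of 16: 1, 2, 4, 8, 16.
Check 25^d mod 34 for each divisor in increasing order:
25^1 ≡ 25 (mod 34)
25^2 ≡ 13 (mod 34)
25^4 ≡ 33 (mod 34)
25^8 ≡ 1 (mod 34) ✓
Hence ord(25) = 8.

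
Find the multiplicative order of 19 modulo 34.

8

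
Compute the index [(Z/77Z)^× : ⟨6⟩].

6

The order of 6 must divide φ(77) = φ(7·11) = (7−1)·(11−1) = 6·10 = 60 = 2^2 · 3 · 5.
Divisors of 60: 1, 2, 3, 4, 5, 6, 10, 12, 15, 20, 30, 60.
Test each divisor d:
6^1 ≡ 6
6^2 ≡ 36
6^3 ≡ 62
6^4 ≡ 64
6^5 ≡ 76
6^6 ≡ 71
6^10 ≡ 1
Thus |⟨6⟩| = ord(6) = 10.
The index is φ(77) / ord(6) = 60 / 10 = 6.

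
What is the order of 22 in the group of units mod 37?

36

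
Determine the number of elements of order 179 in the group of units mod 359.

φ(359) = 359 − 1 = 358 = 2 · 179.
Since (Z/359Z)^× is cyclic of order 358, the number of elements of order d is φ(d) when d | 358 and 0 otherwise.
179 | 358, and φ(179) = 179 − 1 = 178.

178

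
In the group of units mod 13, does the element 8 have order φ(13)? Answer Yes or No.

No

φ(13) = 13 − 1 = 12 = 2^2 · 3.
8 is a primitive root mod 13 iff 8^(φ(13)/q) ≢ 1 for every prime q | φ(13), i.e. q ∈ {2, 3}.
8^6 ≡ 12 (mod 13)  [q = 2: ≢ 1 ✓]
8^4 ≡ 1 (mod 13)  [q = 3: ≡ 1 ✗]
Since 8^4 ≡ 1, the order of 8 divides 4 < 12, so 8 is not a primitive root.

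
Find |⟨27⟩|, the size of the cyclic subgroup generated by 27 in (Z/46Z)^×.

The order of 27 must divide φ(46) = φ(2)·φ(23) = 1·22 = 22 = 2 · 11.
Divisors of 22: 1, 2, 11, 22.
Compute 27^d (mod 46) for the divisors d until we hit 1:
27^1 ≡ 27 (mod 46)
27^2 ≡ 39 (mod 46)
27^11 ≡ 1 (mod 46) ✓
So ord_46(27) = 11.

11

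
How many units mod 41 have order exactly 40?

φ(41) = 41 − 1 = 40 = 2^3 · 5.
Since (Z/41Z)^× is cyclic of order 40, the number of elements of order d is φ(d) when d | 40 and 0 otherwise.
40 = 2^3 · 5 divides 40, and φ(40) = 16.

16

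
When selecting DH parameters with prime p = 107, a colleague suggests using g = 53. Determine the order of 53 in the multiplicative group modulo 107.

53

ord(53) | φ(107) = 107 − 1 = 106 = 2 · 53.
Divisors of 106: 1, 2, 53, 106.
Evaluate successive powers at the divisors of 106:
53^1 ≡ 53 (mod 107)
53^2 ≡ 27 (mod 107)
53^53 ≡ 1 (mod 107) ✓
Therefore the multiplicative order of 53 modulo 107 is 53.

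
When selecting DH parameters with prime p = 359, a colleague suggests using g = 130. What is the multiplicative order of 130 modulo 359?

358

The order of 130 must divide φ(359) = 359 − 1 = 358 = 2 · 179.
Divisors of 358: 1, 2, 179, 358.
Evaluate successive powers at the divisors of 358:
130^1 ≡ 130 (mod 359)
130^2 ≡ 27 (mod 359)
130^179 ≡ 358 (mod 359)
130^358 ≡ 1 (mod 359) ✓
So ord_359(130) = 358.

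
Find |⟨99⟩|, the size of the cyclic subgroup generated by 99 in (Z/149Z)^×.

ord(99) | φ(149) = 149 − 1 = 148 = 2^2 · 37.
Divisors of 148: 1, 2, 4, 37, 74, 148.
Evaluate successive powers at the divisors of 148:
99^1 ≡ 99
99^2 ≡ 116
99^4 ≡ 46
99^37 ≡ 44
99^74 ≡ 148
99^148 ≡ 1
The smallest such exponent is 148, so the order of 99 is 148.

148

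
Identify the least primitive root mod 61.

2

φ(61) = 61 − 1 = 60 = 2^2 · 3 · 5.
g is a primitive root iff g^(60/q) ≢ 1 (mod 61) for each prime q ∈ {2, 3, 5}.
g = 2: 2^30 ≡ 60; 2^20 ≡ 47; 2^12 ≡ 9 — none is 1, so 2 is a primitive root.
The smallest primitive root modulo 61 is 2.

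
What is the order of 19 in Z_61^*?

30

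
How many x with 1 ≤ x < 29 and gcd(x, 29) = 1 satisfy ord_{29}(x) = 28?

12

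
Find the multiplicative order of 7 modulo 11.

10

Since 7 ∈ (Z/11Z)^×, its order divides φ(11) = 11 − 1 = 10 = 2 · 5.
Divisors of 10: 1, 2, 5, 10.
Evaluate successive powers at the divisors of 10:
7^1 ≡ 7
7^2 ≡ 5
7^5 ≡ 10
7^10 ≡ 1
The smallest such exponent is 10, so the order of 7 is 10.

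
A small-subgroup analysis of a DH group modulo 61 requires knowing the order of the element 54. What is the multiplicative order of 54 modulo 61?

60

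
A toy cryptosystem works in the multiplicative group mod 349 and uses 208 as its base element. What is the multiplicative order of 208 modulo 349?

Since 208 ∈ (Z/349Z)^×, its order divides φ(349) = 349 − 1 = 348 = 2^2 · 3 · 29.
Divisors of 348: 1, 2, 3, 4, 6, 12, 29, 58, 87, 116, 174, 348.
Evaluate successive powers at the divisors of 348:
208^1 ≡ 208 (mod 349)
208^2 ≡ 337 (mod 349)
208^3 ≡ 296 (mod 349)
208^4 ≡ 144 (mod 349)
208^6 ≡ 17 (mod 349)
208^12 ≡ 289 (mod 349)
208^29 ≡ 160 (mod 349)
208^58 ≡ 123 (mod 349)
208^87 ≡ 136 (mod 349)
208^116 ≡ 122 (mod 349)
208^174 ≡ 348 (mod 349)
208^348 ≡ 1 (mod 349) ✓
So ord_349(208) = 348.

348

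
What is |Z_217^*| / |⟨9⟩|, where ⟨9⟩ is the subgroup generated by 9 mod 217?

12

The order of 9 must divide φ(217) = φ(7·31) = (7−1)·(31−1) = 6·30 = 180 = 2^2 · 3^2 · 5.
Divisors of 180: 1, 2, 3, 4, 5, 6, 9, 10, 12, 15, 18, 20, 30, 36, 45, 60, 90, 180.
Compute 9^d (mod 217) for the divisors d until we hit 1:
9^1 ≡ 9 (mod 217)
9^2 ≡ 81 (mod 217)
9^3 ≡ 78 (mod 217)
9^4 ≡ 51 (mod 217)
9^5 ≡ 25 (mod 217)
9^6 ≡ 8 (mod 217)
9^9 ≡ 190 (mod 217)
9^10 ≡ 191 (mod 217)
9^12 ≡ 64 (mod 217)
9^15 ≡ 1 (mod 217) ✓
The order of 9 is 15, so the subgroup it generates has 15 elements.
The index is φ(217) / ord(9) = 180 / 15 = 12.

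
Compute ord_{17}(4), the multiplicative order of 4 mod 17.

The order of 4 must divide φ(17) = 17 − 1 = 16 = 2^4.
Divisors of 16: 1, 2, 4, 8, 16.
Evaluate successive powers at the divisors of 16:
4^1 ≡ 4 (mod 17)
4^2 ≡ 16 (mod 17)
4^4 ≡ 1 (mod 17) ✓
So ord_17(4) = 4.

4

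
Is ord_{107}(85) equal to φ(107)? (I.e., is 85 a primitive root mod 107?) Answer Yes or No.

No

φ(107) = 107 − 1 = 106 = 2 · 53.
An element g generates (Z/107Z)^× iff g^(106/q) ≢ 1 (mod 107) for each prime q ∈ {2, 53}.
85^53 ≡ 1 (mod 107)  [q = 2: ≡ 1 ✗]
85^2 ≡ 56 (mod 107)  [q = 53: ≢ 1 ✓]
Since 85^53 ≡ 1, the order of 85 divides 53 < 106, so 85 is not a primitive root.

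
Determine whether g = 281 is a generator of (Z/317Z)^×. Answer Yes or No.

φ(317) = 317 − 1 = 316 = 2^2 · 79.
Test 281^(316/q) mod 317 for each prime factor q of 316:
281^158 ≡ 1 (mod 317)  [q = 2: ≡ 1 ✗]
281^4 ≡ 150 (mod 317)  [q = 79: ≢ 1 ✓]
281^158 ≡ 1 shows ord(281) | 158, strictly less than φ(317); not a primitive root.

No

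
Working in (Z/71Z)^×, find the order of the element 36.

35

By Lagrange's theorem, ord_71(36) divides φ(71) = 71 − 1 = 70 = 2 · 5 · 7.
Divisors of 70: 1, 2, 5, 7, 10, 14, 35, 70.
Evaluate successive powers at the divisors of 70:
36^1 ≡ 36
36^2 ≡ 18
36^5 ≡ 20
36^7 ≡ 5
36^10 ≡ 45
36^14 ≡ 25
36^35 ≡ 1
So ord_71(36) = 35.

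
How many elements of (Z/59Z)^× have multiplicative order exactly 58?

28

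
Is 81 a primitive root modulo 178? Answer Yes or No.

No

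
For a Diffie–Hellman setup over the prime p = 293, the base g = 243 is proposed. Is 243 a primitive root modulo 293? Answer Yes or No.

Yes

φ(293) = 293 − 1 = 292 = 2^2 · 73.
It suffices to check that the order of 243 is not a proper divisor of 292: compute 243^(292/q) for q ∈ {2, 73}.
243^146 ≡ 292 (mod 293)  [q = 2: ≢ 1 ✓]
243^4 ≡ 17 (mod 293)  [q = 73: ≢ 1 ✓]
Every test exponent gives a nontrivial residue, hence 243 generates the full group.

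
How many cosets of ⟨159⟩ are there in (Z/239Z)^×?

1

ord(159) | φ(239) = 239 − 1 = 238 = 2 · 7 · 17.
Divisors of 238: 1, 2, 7, 14, 17, 34, 119, 238.
Evaluate successive powers at the divisors of 238:
159^1 ≡ 159 (mod 239)
159^2 ≡ 186 (mod 239)
159^7 ≡ 73 (mod 239)
159^14 ≡ 71 (mod 239)
159^17 ≡ 139 (mod 239)
159^34 ≡ 201 (mod 239)
159^119 ≡ 238 (mod 239)
159^238 ≡ 1 (mod 239) ✓
The order of 159 is 238, so the subgroup it generates has 238 elements.
Index = |(Z/239Z)^×| / |⟨159⟩| = 238 / 238 = 1.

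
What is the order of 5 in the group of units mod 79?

The order of 5 must divide φ(79) = 79 − 1 = 78 = 2 · 3 · 13.
Divisors of 78: 1, 2, 3, 6, 13, 26, 39, 78.
Check 5^d mod 79 for each divisor in increasing order:
5^1 ≡ 5 (mod 79)
5^2 ≡ 25 (mod 79)
5^3 ≡ 46 (mod 79)
5^6 ≡ 62 (mod 79)
5^13 ≡ 23 (mod 79)
5^26 ≡ 55 (mod 79)
5^39 ≡ 1 (mod 79) ✓
The smallest such exponent is 39, so the order of 5 is 39.

39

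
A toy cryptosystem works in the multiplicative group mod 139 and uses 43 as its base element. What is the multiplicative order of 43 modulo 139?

6

Since 43 ∈ (Z/139Z)^×, its order divides φ(139) = 139 − 1 = 138 = 2 · 3 · 23.
Divisors of 138: 1, 2, 3, 6, 23, 46, 69, 138.
Check 43^d mod 139 for each divisor in increasing order:
43^1 ≡ 43
43^2 ≡ 42
43^3 ≡ 138
43^6 ≡ 1
The smallest such exponent is 6, so the order of 43 is 6.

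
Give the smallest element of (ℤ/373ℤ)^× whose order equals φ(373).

φ(373) = 373 − 1 = 372 = 2^2 · 3 · 31.
Test candidates g = 2, 3, … against the prime factors q ∈ {2, 3, 31} of φ(373): g is a generator iff g^(372/q) ≢ 1 for every such q.
g = 2: 2^186 ≡ 372; 2^124 ≡ 284; 2^12 ≡ 366 — none is 1, so 2 is a primitive root.
So 2 is the smallest generator of (Z/373Z)^×.

2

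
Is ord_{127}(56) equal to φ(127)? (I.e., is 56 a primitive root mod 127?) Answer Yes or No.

Yes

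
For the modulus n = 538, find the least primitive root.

3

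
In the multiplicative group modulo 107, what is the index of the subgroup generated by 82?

1

By Lagrange's theorem, ord_107(82) divides φ(107) = 107 − 1 = 106 = 2 · 53.
Divisors of 106: 1, 2, 53, 106.
Compute 82^d (mod 107) for the divisors d until we hit 1:
82^1 ≡ 82 (mod 107)
82^2 ≡ 90 (mod 107)
82^53 ≡ 106 (mod 107)
82^106 ≡ 1 (mod 107) ✓
The order of 82 is 106, so the subgroup it generates has 106 elements.
The index is φ(107) / ord(82) = 106 / 106 = 1.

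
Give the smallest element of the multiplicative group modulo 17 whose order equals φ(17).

3

φ(17) = 17 − 1 = 16 = 2^4.
Test candidates g = 2, 3, … against the prime factors q ∈ {2} of φ(17): g is a generator iff g^(16/q) ≢ 1 for every such q.
g = 2: 2^8 ≡ 1 — hits 1, so not a primitive root.
g = 3: 3^8 ≡ 16 — none is 1, so 3 is a primitive root.
So 3 is the smallest generator of (Z/17Z)^×.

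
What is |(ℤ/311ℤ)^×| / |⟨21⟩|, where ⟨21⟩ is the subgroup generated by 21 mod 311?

2

ord(21) | φ(311) = 311 − 1 = 310 = 2 · 5 · 31.
Divisors of 310: 1, 2, 5, 10, 31, 62, 155, 310.
Test each divisor d:
21^1 ≡ 21 (mod 311)
21^2 ≡ 130 (mod 311)
21^5 ≡ 49 (mod 311)
21^10 ≡ 224 (mod 311)
21^31 ≡ 52 (mod 311)
21^62 ≡ 216 (mod 311)
21^155 ≡ 1 (mod 311) ✓
The order of 21 is 155, so the subgroup it generates has 155 elements.
[(Z/311Z)^× : ⟨21⟩] = 310/155 = 2.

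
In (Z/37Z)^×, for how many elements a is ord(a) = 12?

4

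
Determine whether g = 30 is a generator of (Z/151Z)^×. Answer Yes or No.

φ(151) = 151 − 1 = 150 = 2 · 3 · 5^2.
It suffices to check that the order of 30 is not a proper divisor of 150: compute 30^(150/q) for q ∈ {2, 3, 5}.
30^75 ≡ 150 (mod 151)  [q = 2: ≢ 1 ✓]
30^50 ≡ 118 (mod 151)  [q = 3: ≢ 1 ✓]
30^30 ≡ 19 (mod 151)  [q = 5: ≢ 1 ✓]
Every test exponent gives a nontrivial residue, hence 30 generates the full group.

Yes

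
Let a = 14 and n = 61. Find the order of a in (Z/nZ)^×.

6

ord(14) | φ(61) = 61 − 1 = 60 = 2^2 · 3 · 5.
Divisors of 60: 1, 2, 3, 4, 5, 6, 10, 12, 15, 20, 30, 60.
Evaluate successive powers at the divisors of 60:
14^1 ≡ 14 (mod 61)
14^2 ≡ 13 (mod 61)
14^3 ≡ 60 (mod 61)
14^4 ≡ 47 (mod 61)
14^5 ≡ 48 (mod 61)
14^6 ≡ 1 (mod 61) ✓
The smallest such exponent is 6, so the order of 14 is 6.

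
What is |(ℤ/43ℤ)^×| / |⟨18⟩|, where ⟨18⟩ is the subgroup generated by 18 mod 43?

ord(18) | φ(43) = 43 − 1 = 42 = 2 · 3 · 7.
Divisors of 42: 1, 2, 3, 6, 7, 14, 21, 42.
Test each divisor d:
18^1 ≡ 18 (mod 43)
18^2 ≡ 23 (mod 43)
18^3 ≡ 27 (mod 43)
18^6 ≡ 41 (mod 43)
18^7 ≡ 7 (mod 43)
18^14 ≡ 6 (mod 43)
18^21 ≡ 42 (mod 43)
18^42 ≡ 1 (mod 43) ✓
So ord_43(18) = 42, hence |⟨18⟩| = 42.
The index is φ(43) / ord(18) = 42 / 42 = 1.

1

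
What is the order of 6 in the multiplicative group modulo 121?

110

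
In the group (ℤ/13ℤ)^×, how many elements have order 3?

2

φ(13) = 13 − 1 = 12 = 2^2 · 3.
In a cyclic group of order 12, there are φ(d) elements of order d for each divisor d of 12, and zero for non-divisors.
3 | 12, and φ(3) = 3 − 1 = 2.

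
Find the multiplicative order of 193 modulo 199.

99

Since 193 ∈ (Z/199Z)^×, its order divides φ(199) = 199 − 1 = 198 = 2 · 3^2 · 11.
Divisors of 198: 1, 2, 3, 6, 9, 11, 18, 22, 33, 66, 99, 198.
Test each divisor d:
193^1 ≡ 193 (mod 199)
193^2 ≡ 36 (mod 199)
193^3 ≡ 182 (mod 199)
193^6 ≡ 90 (mod 199)
193^9 ≡ 62 (mod 199)
193^11 ≡ 43 (mod 199)
193^18 ≡ 63 (mod 199)
193^22 ≡ 58 (mod 199)
193^33 ≡ 106 (mod 199)
193^66 ≡ 92 (mod 199)
193^99 ≡ 1 (mod 199) ✓
Therefore the multiplicative order of 193 modulo 199 is 99.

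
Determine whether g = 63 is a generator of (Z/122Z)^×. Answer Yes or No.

Yes

φ(122) = φ(2)·φ(61) = 1·60 = 60 = 2^2 · 3 · 5.
It suffices to check that the order of 63 is not a proper divisor of 60: compute 63^(60/q) for q ∈ {2, 3, 5}.
63^30 ≡ 121 (mod 122)  [q = 2: ≢ 1 ✓]
63^20 ≡ 47 (mod 122)  [q = 3: ≢ 1 ✓]
63^12 ≡ 9 (mod 122)  [q = 5: ≢ 1 ✓]
None equal 1, so ord_122(63) = 60: 63 is a primitive root.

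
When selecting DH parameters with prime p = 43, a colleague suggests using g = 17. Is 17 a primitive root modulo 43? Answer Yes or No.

No

φ(43) = 43 − 1 = 42 = 2 · 3 · 7.
Test 17^(42/q) mod 43 for each prime factor q of 42:
17^21 ≡ 1 (mod 43)  [q = 2: ≡ 1 ✗]
17^14 ≡ 6 (mod 43)  [q = 3: ≢ 1 ✓]
17^6 ≡ 35 (mod 43)  [q = 7: ≢ 1 ✓]
17^21 ≡ 1 shows ord(17) | 21, strictly less than φ(43); not a primitive root.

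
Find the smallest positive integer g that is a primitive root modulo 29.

2

φ(29) = 29 − 1 = 28 = 2^2 · 7.
Test candidates g = 2, 3, … against the prime factors q ∈ {2, 7} of φ(29): g is a generator iff g^(28/q) ≢ 1 for every such q.
g = 2: 2^14 ≡ 28; 2^4 ≡ 16 — none is 1, so 2 is a primitive root.
Hence the least primitive root of 29 is 2.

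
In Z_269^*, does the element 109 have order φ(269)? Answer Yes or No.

φ(269) = 269 − 1 = 268 = 2^2 · 67.
Test 109^(268/q) mod 269 for each prime factor q of 268:
109^134 ≡ 268 (mod 269)  [q = 2: ≢ 1 ✓]
109^4 ≡ 142 (mod 269)  [q = 67: ≢ 1 ✓]
Every test exponent gives a nontrivial residue, hence 109 generates the full group.

Yes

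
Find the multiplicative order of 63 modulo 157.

By Lagrange's theorem, ord_157(63) divides φ(157) = 157 − 1 = 156 = 2^2 · 3 · 13.
Divisors of 156: 1, 2, 3, 4, 6, 12, 13, 26, 39, 52, 78, 156.
Test each divisor d:
63^1 ≡ 63 (mod 157)
63^2 ≡ 44 (mod 157)
63^3 ≡ 103 (mod 157)
63^4 ≡ 52 (mod 157)
63^6 ≡ 90 (mod 157)
63^12 ≡ 93 (mod 157)
63^13 ≡ 50 (mod 157)
63^26 ≡ 145 (mod 157)
63^39 ≡ 28 (mod 157)
63^52 ≡ 144 (mod 157)
63^78 ≡ 156 (mod 157)
63^156 ≡ 1 (mod 157) ✓
Hence ord(63) = 156.

156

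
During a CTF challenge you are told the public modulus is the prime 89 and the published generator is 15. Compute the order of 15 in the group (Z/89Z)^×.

Since 15 ∈ (Z/89Z)^×, its order divides φ(89) = 89 − 1 = 88 = 2^3 · 11.
Divisors of 88: 1, 2, 4, 8, 11, 22, 44, 88.
Test each divisor d:
15^1 ≡ 15
15^2 ≡ 47
15^4 ≡ 73
15^8 ≡ 78
15^11 ≡ 77
15^22 ≡ 55
15^44 ≡ 88
15^88 ≡ 1
Therefore the multiplicative order of 15 modulo 89 is 88.

88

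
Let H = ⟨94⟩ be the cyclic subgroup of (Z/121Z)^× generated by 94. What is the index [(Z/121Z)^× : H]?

11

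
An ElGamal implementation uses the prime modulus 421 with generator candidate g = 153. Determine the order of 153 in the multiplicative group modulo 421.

By Lagrange's theorem, ord_421(153) divides φ(421) = 421 − 1 = 420 = 2^2 · 3 · 5 · 7.
Divisors of 420: 1, 2, 3, 4, 5, 6, 7, 10, 12, 14, 15, 20, 21, 28, 30, 35, 42, 60, 70, 84, 105, 140, 210, 420.
Test each divisor d:
153^1 ≡ 153
153^2 ≡ 254
153^3 ≡ 130
153^4 ≡ 103
153^5 ≡ 182
153^6 ≡ 60
153^7 ≡ 339
153^10 ≡ 286
153^12 ≡ 232
153^14 ≡ 409
153^15 ≡ 269
153^20 ≡ 122
153^21 ≡ 142
153^28 ≡ 144
153^30 ≡ 370
153^35 ≡ 401
153^42 ≡ 377
153^60 ≡ 75
153^70 ≡ 400
153^84 ≡ 252
153^105 ≡ 420
153^140 ≡ 20
153^210 ≡ 1
The smallest such exponent is 210, so the order of 153 is 210.

210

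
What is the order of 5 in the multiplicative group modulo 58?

14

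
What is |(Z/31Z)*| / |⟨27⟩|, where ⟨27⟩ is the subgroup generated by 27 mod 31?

The order of 27 must divide φ(31) = 31 − 1 = 30 = 2 · 3 · 5.
Divisors of 30: 1, 2, 3, 5, 6, 10, 15, 30.
Compute 27^d (mod 31) for the divisors d until we hit 1:
27^1 ≡ 27
27^2 ≡ 16
27^3 ≡ 29
27^5 ≡ 30
27^6 ≡ 4
27^10 ≡ 1
Thus |⟨27⟩| = ord(27) = 10.
Index = |(Z/31Z)^×| / |⟨27⟩| = 30 / 10 = 3.

3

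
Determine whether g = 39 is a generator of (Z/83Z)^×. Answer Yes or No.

φ(83) = 83 − 1 = 82 = 2 · 41.
39 is a primitive root mod 83 iff 39^(φ(83)/q) ≢ 1 for every prime q | φ(83), i.e. q ∈ {2, 41}.
39^41 ≡ 82 (mod 83)  [q = 2: ≢ 1 ✓]
39^2 ≡ 27 (mod 83)  [q = 41: ≢ 1 ✓]
Every test exponent gives a nontrivial residue, hence 39 generates the full group.

Yes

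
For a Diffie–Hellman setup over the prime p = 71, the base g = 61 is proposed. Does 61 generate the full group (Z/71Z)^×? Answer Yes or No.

Yes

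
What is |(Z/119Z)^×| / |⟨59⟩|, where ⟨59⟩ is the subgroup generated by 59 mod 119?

4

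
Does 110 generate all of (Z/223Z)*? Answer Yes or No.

φ(223) = 223 − 1 = 222 = 2 · 3 · 37.
It suffices to check that the order of 110 is not a proper divisor of 222: compute 110^(222/q) for q ∈ {2, 3, 37}.
110^111 ≡ 1 (mod 223)  [q = 2: ≡ 1 ✗]
110^74 ≡ 183 (mod 223)  [q = 3: ≢ 1 ✓]
110^6 ≡ 210 (mod 223)  [q = 37: ≢ 1 ✓]
The check at q = 2 fails, so 110 generates a proper subgroup.

No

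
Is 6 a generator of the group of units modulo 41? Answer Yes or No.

φ(41) = 41 − 1 = 40 = 2^3 · 5.
Test 6^(40/q) mod 41 for each prime factor q of 40:
6^20 ≡ 40 (mod 41)  [q = 2: ≢ 1 ✓]
6^8 ≡ 10 (mod 41)  [q = 5: ≢ 1 ✓]
All checks pass, so 6 has order 40 and is a primitive root modulo 41.

Yes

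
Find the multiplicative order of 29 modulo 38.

ord(29) | φ(38) = φ(2)·φ(19) = 1·18 = 18 = 2 · 3^2.
Divisors of 18: 1, 2, 3, 6, 9, 18.
Compute 29^d (mod 38) for the divisors d until we hit 1:
29^1 ≡ 29 (mod 38)
29^2 ≡ 5 (mod 38)
29^3 ≡ 31 (mod 38)
29^6 ≡ 11 (mod 38)
29^9 ≡ 37 (mod 38)
29^18 ≡ 1 (mod 38) ✓
Hence ord(29) = 18.

18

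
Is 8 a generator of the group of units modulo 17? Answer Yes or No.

No

φ(17) = 17 − 1 = 16 = 2^4.
It suffices to check that the order of 8 is not a proper divisor of 16: compute 8^(16/q) for q ∈ {2}.
8^8 ≡ 1 (mod 17)  [q = 2: ≡ 1 ✗]
8^8 ≡ 1 shows ord(8) | 8, strictly less than φ(17); not a primitive root.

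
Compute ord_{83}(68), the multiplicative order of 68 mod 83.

By Lagrange's theorem, ord_83(68) divides φ(83) = 83 − 1 = 82 = 2 · 41.
Divisors of 82: 1, 2, 41, 82.
Test each divisor d:
68^1 ≡ 68 (mod 83)
68^2 ≡ 59 (mod 83)
68^41 ≡ 1 (mod 83) ✓
So ord_83(68) = 41.

41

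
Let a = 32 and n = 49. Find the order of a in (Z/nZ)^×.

21

ord(32) | φ(49) = φ(7^2) = 7·(7−1) = 42 = 2 · 3 · 7.
Divisors of 42: 1, 2, 3, 6, 7, 14, 21, 42.
Test each divisor d:
32^1 ≡ 32 (mod 49)
32^2 ≡ 44 (mod 49)
32^3 ≡ 36 (mod 49)
32^6 ≡ 22 (mod 49)
32^7 ≡ 18 (mod 49)
32^14 ≡ 30 (mod 49)
32^21 ≡ 1 (mod 49) ✓
The smallest such exponent is 21, so the order of 32 is 21.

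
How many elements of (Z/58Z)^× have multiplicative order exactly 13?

0

φ(58) = φ(2)·φ(29) = 1·28 = 28 = 2^2 · 7.
Since (Z/58Z)^× is cyclic of order 28, the number of elements of order d is φ(d) when d | 28 and 0 otherwise.
13 does not divide 28, so no element of (Z/58Z)^× has order 13.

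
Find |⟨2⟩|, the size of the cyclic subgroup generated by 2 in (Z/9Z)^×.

6

Since 2 ∈ (Z/9Z)^×, its order divides φ(9) = φ(3^2) = 3·(3−1) = 6 = 2 · 3.
Divisors of 6: 1, 2, 3, 6.
Evaluate successive powers at the divisors of 6:
2^1 ≡ 2 (mod 9)
2^2 ≡ 4 (mod 9)
2^3 ≡ 8 (mod 9)
2^6 ≡ 1 (mod 9) ✓
So ord_9(2) = 6.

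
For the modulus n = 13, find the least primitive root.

2

φ(13) = 13 − 1 = 12 = 2^2 · 3.
Test candidates g = 2, 3, … against the prime factors q ∈ {2, 3} of φ(13): g is a generator iff g^(12/q) ≢ 1 for every such q.
g = 2: 2^6 ≡ 12; 2^4 ≡ 3 — none is 1, so 2 is a primitive root.
The smallest primitive root modulo 13 is 2.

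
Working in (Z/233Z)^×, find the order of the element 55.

The order of 55 must divide φ(233) = 233 − 1 = 232 = 2^3 · 29.
Divisors of 232: 1, 2, 4, 8, 29, 58, 116, 232.
Check 55^d mod 233 for each divisor in increasing order:
55^1 ≡ 55 (mod 233)
55^2 ≡ 229 (mod 233)
55^4 ≡ 16 (mod 233)
55^8 ≡ 23 (mod 233)
55^29 ≡ 144 (mod 233)
55^58 ≡ 232 (mod 233)
55^116 ≡ 1 (mod 233) ✓
Hence ord(55) = 116.

116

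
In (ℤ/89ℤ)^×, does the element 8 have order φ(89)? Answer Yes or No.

φ(89) = 89 − 1 = 88 = 2^3 · 11.
It suffices to check that the order of 8 is not a proper divisor of 88: compute 8^(88/q) for q ∈ {2, 11}.
8^44 ≡ 1 (mod 89)  [q = 2: ≡ 1 ✗]
8^8 ≡ 4 (mod 89)  [q = 11: ≢ 1 ✓]
8^44 ≡ 1 shows ord(8) | 44, strictly less than φ(89); not a primitive root.

No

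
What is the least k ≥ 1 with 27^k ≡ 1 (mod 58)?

28

By Lagrange's theorem, ord_58(27) divides φ(58) = φ(2)·φ(29) = 1·28 = 28 = 2^2 · 7.
Divisors of 28: 1, 2, 4, 7, 14, 28.
Evaluate successive powers at the divisors of 28:
27^1 ≡ 27
27^2 ≡ 33
27^4 ≡ 45
27^7 ≡ 17
27^14 ≡ 57
27^28 ≡ 1
Therefore the multiplicative order of 27 modulo 58 is 28.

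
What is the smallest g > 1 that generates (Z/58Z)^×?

φ(58) = φ(2)·φ(29) = 1·28 = 28 = 2^2 · 7.
g is a primitive root iff g^(28/q) ≢ 1 (mod 58) for each prime q ∈ {2, 7}.
g = 2: gcd(2, 58) = 2 > 1, not a unit — skip.
g = 3: 3^14 ≡ 57; 3^4 ≡ 23 — none is 1, so 3 is a primitive root.
Hence the least primitive root of 58 is 3.

3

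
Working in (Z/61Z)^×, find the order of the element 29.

12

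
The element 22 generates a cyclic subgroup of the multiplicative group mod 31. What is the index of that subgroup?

ord(22) | φ(31) = 31 − 1 = 30 = 2 · 3 · 5.
Divisors of 30: 1, 2, 3, 5, 6, 10, 15, 30.
Compute 22^d (mod 31) for the divisors d until we hit 1:
22^1 ≡ 22 (mod 31)
22^2 ≡ 19 (mod 31)
22^3 ≡ 15 (mod 31)
22^5 ≡ 6 (mod 31)
22^6 ≡ 8 (mod 31)
22^10 ≡ 5 (mod 31)
22^15 ≡ 30 (mod 31)
22^30 ≡ 1 (mod 31) ✓
So ord_31(22) = 30, hence |⟨22⟩| = 30.
Index = |(Z/31Z)^×| / |⟨22⟩| = 30 / 30 = 1.

1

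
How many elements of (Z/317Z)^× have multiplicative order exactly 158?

78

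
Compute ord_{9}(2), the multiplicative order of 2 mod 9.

Since 2 ∈ (Z/9Z)^×, its order divides φ(9) = φ(3^2) = 3·(3−1) = 6 = 2 · 3.
Divisors of 6: 1, 2, 3, 6.
Compute 2^d (mod 9) for the divisors d until we hit 1:
2^1 ≡ 2
2^2 ≡ 4
2^3 ≡ 8
2^6 ≡ 1
Hence ord(2) = 6.

6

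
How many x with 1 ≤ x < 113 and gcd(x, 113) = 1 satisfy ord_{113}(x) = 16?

φ(113) = 113 − 1 = 112 = 2^4 · 7.
In a cyclic group of order 112, there are φ(d) elements of order d for each divisor d of 112, and zero for non-divisors.
16 = 2^4 divides 112, and φ(16) = 8.

8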